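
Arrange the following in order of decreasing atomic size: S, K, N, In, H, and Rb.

Rb > K > In > S > N > H

H is in period 1, group 1; N is in period 2, group 15; S is in period 3, group 16; K is in period 4, group 1; Rb is in period 5, group 1; In is in period 5, group 13.
Radius decreases left→right (rising Z_eff, same n) and increases top→bottom (higher n).
Neither a single period nor a single group — weigh both effects.
N > H: the two effects oppose for this pair; the down-group effect wins (71 vs 32 pm).
S > N: period and group pull opposite ways; the down-group shift dominates (103 vs 71 pm).
In > S: both effects reinforce here, so In is clearly the larger of the two.
K > In: the two effects oppose for this pair; the across-period effect wins (196 vs 142 pm).
Rb > K: they share group 1; the group trend gives Rb the larger value.
Approximate values (pm): H 32, N 71, S 103, K 196, Rb 210, In 142.
So from largest to smallest: Rb > K > In > S > N > H.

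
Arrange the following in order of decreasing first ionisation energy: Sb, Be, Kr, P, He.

He is in period 1, group 18; Be is in period 2, group 2; P is in period 3, group 15; Kr is in period 4, group 18; Sb is in period 5, group 15.
Removing the outermost electron gets harder across a period and easier down a group.
Neither a single period nor a single group — weigh both effects.
Be > Sb: the two effects oppose for this pair; the down-group effect wins (900 vs 831 kJ/mol).
P > Be: period and group pull opposite ways; the across-period shift dominates (1012 vs 900 kJ/mol).
Kr > P: the two effects oppose for this pair; the across-period effect wins (1351 vs 1012 kJ/mol).
He > Kr: they share group 18; the group trend gives He the larger value.
For reference (kJ/mol): He 2372, Be 900, P 1012, Kr 1351, Sb 831.
So from highest to lowest: He > Kr > P > Be > Sb.

He > Kr > P > Be > Sb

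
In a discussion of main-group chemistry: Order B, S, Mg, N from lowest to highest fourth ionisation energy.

After 3 electrons have been removed, what remains? B³⁺ is the bare [He] core; S³⁺ still has 3 valence electrons; Mg³⁺ is already 1 electron into the core; N³⁺ still has 2 valence electrons.
Core electrons are held far more tightly than valence electrons, so Mg and B top the IE_4 order.
Valence configurations: S³⁺ [Ne]3s²3p¹, N³⁺ [He]2s².
Tabulated IE_4 (kJ/mol): B 25026, S 4556, Mg 10543, N 7475.
So the fourth ionization energies run S < N < Mg < B.

S < N < Mg < B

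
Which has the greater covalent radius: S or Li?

Li is in period 2, group 1; S is in period 3, group 16.
Moving right in a period, electrons are added to the same shell under a stronger nuclear pull, so atoms get smaller; moving down, a new shell is opened and atoms get larger.
Here both period and group differ, so the two effects have to be weighed against each other.
Li > S: period and group pull opposite ways; the across-period shift dominates (133 vs 103 pm).
For reference (pm): Li 133, S 103.
So Li has the greater covalent radius (Li > S).

Li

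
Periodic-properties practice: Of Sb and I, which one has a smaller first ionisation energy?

Sb

Sb is in period 5, group 15; I is in period 5, group 17.
First ionization energy rises across a period (greater Z_eff holds electrons more tightly) and falls down a group (valence electrons are farther from the nucleus).
All lie in period 5, so first ionization energy increases left to right.
So Sb has the smaller first ionisation energy (Sb < I).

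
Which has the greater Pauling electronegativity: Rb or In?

Atoms toward the upper right of the periodic table pull bonding electrons most strongly.
All lie in period 5, so electronegativity increases left to right.
So In has the greater Pauling electronegativity (In > Rb).

In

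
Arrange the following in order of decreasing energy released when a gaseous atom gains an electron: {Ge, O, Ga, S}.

O is in period 2, group 16; S is in period 3, group 16; Ga is in period 4, group 13; Ge is in period 4, group 14.
EA tends to increase across a period and decrease down a group, though the pattern is less regular than for IE or radius.
Neither a single period nor a single group — weigh both effects.
Ge > Ga: both are in period 4; the period trend gives Ge the larger value.
O > Ge: relative to Ge, both the across-period and down-group shifts push O's electron affinity up.
S > O: this pair runs against the simple trend — see the exception note.
Note the exception: S has a higher electron affinity than O, contrary to the simple trend — the compact 2p subshell of O repels the added electron more than S's larger 3p does.
Tabulated electron affinity (kJ/mol): O 141, S 200, Ga 29, Ge 119.
So from highest to lowest: S > O > Ge > Ga.

S > O > Ge > Ga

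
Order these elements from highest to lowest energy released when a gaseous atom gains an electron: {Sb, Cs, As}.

Sb > As > Cs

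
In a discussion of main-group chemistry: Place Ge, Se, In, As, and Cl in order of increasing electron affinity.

In < As < Ge < Se < Cl

Electron affinity generally becomes more exothermic across a period toward the halogens and less exothermic down a group.
These span different periods and groups, so the two trends combine.
As > In: relative to In, both the across-period and down-group shifts push As's electron affinity up.
Ge > As: this pair runs against the simple trend — see the exception note.
Se > Ge: both are in period 4; the period trend gives Se the larger value.
Cl > Se: both effects reinforce here, so Cl is clearly the higher of the two.
Note the exception: Ge has a higher electron affinity than As, contrary to the simple trend — adding an electron to As's half-filled 4p³ is unfavourable, so Ge (4p²) has the more exothermic EA.
Tabulated electron affinity (kJ/mol): Cl 349, Ge 119, As 78, Se 195, In 29.
So from lowest to highest: In < As < Ge < Se < Cl.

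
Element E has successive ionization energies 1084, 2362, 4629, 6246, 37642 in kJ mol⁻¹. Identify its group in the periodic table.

Group 14

Look for the largest jump between consecutive ionization energies: IE5/IE4 ≈ 6.0, far larger than any earlier ratio.
That jump marks the point where a core electron is being removed. So the atom has 4 valence electrons.
A main-group element with 4 valence electrons is in group 14.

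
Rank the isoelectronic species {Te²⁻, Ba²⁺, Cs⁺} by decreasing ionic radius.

Te²⁻ > Cs⁺ > Ba²⁺

All of these have 54 electrons, so size is governed by nuclear charge alone: the more protons, the stronger the pull on the same electron cloud, and the smaller the ion.
Nuclear charges: Ba²⁺ (Z=56), Cs⁺ (Z=55), Te²⁻ (Z=52).
Largest to smallest: Te²⁻ > Cs⁺ > Ba²⁺.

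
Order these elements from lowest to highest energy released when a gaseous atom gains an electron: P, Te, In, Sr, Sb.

P is in period 3, group 15; Sr is in period 5, group 2; In is in period 5, group 13; Sb is in period 5, group 15; Te is in period 5, group 16.
Electron affinity generally becomes more exothermic across a period toward the halogens and less exothermic down a group.
Neither a single period nor a single group — weigh both effects.
In > Sr: both are in period 5; the period trend gives In the larger value.
P > In: both effects reinforce here, so P is clearly the higher of the two.
Sb > P: this pair runs against the simple trend — see the exception note.
Te > Sb: Te lies to the right of Sb in period 5, so the across-period effect alone puts Te higher.
Note the exception: Sb has a higher electron affinity than P, contrary to the simple trend — both are half-filled np³, but the pairing/repulsion penalty for the added electron shrinks as the p orbitals become larger and more diffuse down the group, and for Sb that outweighs the weaker nuclear attraction.
Tabulated electron affinity (kJ/mol): P 72, Sr 5, In 29, Sb 103, Te 190.
So from lowest to highest: Sr < In < P < Sb < Te.

Sr < In < P < Sb < Te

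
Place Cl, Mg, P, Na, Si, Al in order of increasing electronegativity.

Na < Mg < Al < Si < P < Cl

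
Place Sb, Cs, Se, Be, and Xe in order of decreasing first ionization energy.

Removing the outermost electron gets harder across a period and easier down a group.
Neither a single period nor a single group — weigh both effects.
Sb > Cs: both effects reinforce here, so Sb is clearly the higher of the two.
Be > Sb: period and group pull opposite ways; the down-group shift dominates (900 vs 831 kJ/mol).
Se > Be: the two effects oppose for this pair; the across-period effect wins (941 vs 900 kJ/mol).
Xe > Se: the two effects oppose for this pair; the across-period effect wins (1170 vs 941 kJ/mol).
Approximate values (kJ/mol): Be 900, Se 941, Sb 831, Xe 1170, Cs 376.
So from highest to lowest: Xe > Se > Be > Sb > Cs.

Xe > Se > Be > Sb > Cs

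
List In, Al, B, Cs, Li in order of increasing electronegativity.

Li is in period 2, group 1; B is in period 2, group 13; Al is in period 3, group 13; In is in period 5, group 13; Cs is in period 6, group 1.
Electronegativity increases across a period and decreases down a group, tracking effective nuclear charge and atomic size.
Neither a single period nor a single group — weigh both effects.
Li > Cs: Li sits above Cs in group 1, so the down-group effect alone puts Li higher.
Al > Li: the two effects oppose for this pair; the across-period effect wins (1.61 vs 0.98).
In > Al: this pair runs against the simple trend — see the exception note.
B > In: B sits above In in group 13, so the down-group effect alone puts B higher.
Note the exception: In has a higher electronegativity than Al, contrary to the simple trend — poor shielding by filled d (and f) subshells raises the heavier element's effective nuclear charge more than the simple down-group trend predicts.
For reference (Pauling): Li 0.98, B 2.04, Al 1.61, In 1.78, Cs 0.79.
So from lowest to highest: Cs < Li < Al < In < B.

Cs < Li < Al < In < B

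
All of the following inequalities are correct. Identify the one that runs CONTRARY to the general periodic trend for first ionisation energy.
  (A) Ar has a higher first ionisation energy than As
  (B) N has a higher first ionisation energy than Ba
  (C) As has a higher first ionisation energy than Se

(C)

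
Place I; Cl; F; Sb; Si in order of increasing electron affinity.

F is in period 2, group 17; Si is in period 3, group 14; Cl is in period 3, group 17; Sb is in period 5, group 15; I is in period 5, group 17.
Electron affinity generally becomes more exothermic across a period toward the halogens and less exothermic down a group.
Here both period and group differ, so the two effects have to be weighed against each other.
Si > Sb: period and group pull opposite ways; the down-group shift dominates (134 vs 103 kJ/mol).
I > Si: period and group pull opposite ways; the across-period shift dominates (295 vs 134 kJ/mol).
F > I: F sits above I in group 17, so the down-group effect alone puts F higher.
Cl > F: this pair runs against the simple trend — see the exception note.
Note the exception: Cl has a higher electron affinity than F, contrary to the simple trend — F's small 2p subshell makes the incoming electron feel strong e⁻–e⁻ repulsion, so Cl actually releases more energy on gaining an electron.
For reference (kJ/mol): F 328, Si 134, Cl 349, Sb 103, I 295.
So from lowest to highest: Sb < Si < I < F < Cl.

Sb < Si < I < F < Cl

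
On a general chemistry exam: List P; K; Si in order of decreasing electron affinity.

Si, P, K

Electron affinity generally becomes more exothermic across a period toward the halogens and less exothermic down a group.
Here both period and group differ, so the two effects have to be weighed against each other.
P > K: relative to K, both the across-period and down-group shifts push P's electron affinity up.
Si > P: this pair runs against the simple trend — see the exception note.
Note the exception: Si has a higher electron affinity than P, contrary to the simple trend — adding an electron to P's half-filled 3p³ is unfavourable, so Si (3p²) has the more exothermic EA.
Approximate values (kJ/mol): Si 134, P 72, K 48.
So from highest to lowest: Si > P > K.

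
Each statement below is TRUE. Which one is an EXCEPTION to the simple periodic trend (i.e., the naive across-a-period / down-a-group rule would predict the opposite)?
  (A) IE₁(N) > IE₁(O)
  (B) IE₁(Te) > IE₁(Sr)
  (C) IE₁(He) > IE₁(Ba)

(A)

The general trend: first ionisation energy increases across a period and decreases down a group.
(A) N (period 2, group 15) vs O (period 2, group 16): the stated order contradicts the simple trend.
(B) Te (period 5, group 16) vs Sr (period 5, group 2): the stated order agrees with the simple trend.
(C) He (period 1, group 18) vs Ba (period 6, group 2): the stated order agrees with the simple trend.
The exception is (A): pairing an electron in O's 2p⁴ costs repulsion energy, so O ionizes more easily than half-filled N (2p³).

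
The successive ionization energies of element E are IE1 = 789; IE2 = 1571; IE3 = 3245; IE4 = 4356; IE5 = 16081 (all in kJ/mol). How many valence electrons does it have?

Look for the largest jump between consecutive ionization energies: IE5/IE4 ≈ 3.7, far larger than any earlier ratio.
That jump marks the point where a core electron is being removed. So the atom has 4 valence electrons.

4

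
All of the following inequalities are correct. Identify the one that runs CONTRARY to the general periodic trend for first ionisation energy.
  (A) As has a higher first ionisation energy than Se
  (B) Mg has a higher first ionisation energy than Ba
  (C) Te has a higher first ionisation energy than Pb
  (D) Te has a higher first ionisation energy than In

The general trend: first ionisation energy increases across a period and decreases down a group.
(A) As (period 4, group 15) vs Se (period 4, group 16): the stated order contradicts the simple trend.
(B) Mg (period 3, group 2) vs Ba (period 6, group 2): the stated order agrees with the simple trend.
(C) Te (period 5, group 16) vs Pb (period 6, group 14): the stated order agrees with the simple trend.
(D) Te (period 5, group 16) vs In (period 5, group 13): the stated order agrees with the simple trend.
The exception is (A): Se (4p⁴) ionizes more easily than half-filled As (4p³).

(A)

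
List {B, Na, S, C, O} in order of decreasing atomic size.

Na > S > B > C > O

B is in period 2, group 13; C is in period 2, group 14; O is in period 2, group 16; Na is in period 3, group 1; S is in period 3, group 16.
Across a period the added protons contract the valence shell; down a group each new principal shell makes the atom larger.
These span different periods and groups, so the two trends combine.
C > O: C lies to the left of O in period 2, so the across-period effect alone puts C larger.
B > C: B lies to the left of C in period 2, so the across-period effect alone puts B larger.
S > B: the two effects oppose for this pair; the down-group effect wins (103 vs 85 pm).
Na > S: Na lies to the left of S in period 3, so the across-period effect alone puts Na larger.
For reference (pm): B 85, C 75, O 63, Na 155, S 103.
So from largest to smallest: Na > S > B > C > O.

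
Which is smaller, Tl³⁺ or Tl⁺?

Both ions have Z = 81 protons, but Tl³⁺ has lost more electrons, so its remaining electrons feel a larger effective nuclear charge per electron and are pulled in more tightly.
Higher positive charge → smaller ion, so Tl⁺ > Tl³⁺.

Tl³⁺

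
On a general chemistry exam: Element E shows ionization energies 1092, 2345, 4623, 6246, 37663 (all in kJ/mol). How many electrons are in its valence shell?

4

Look for the largest jump between consecutive ionization energies: IE5/IE4 ≈ 6.0, far larger than any earlier ratio.
That jump marks the point where a core electron is being removed. So the atom has 4 valence electrons.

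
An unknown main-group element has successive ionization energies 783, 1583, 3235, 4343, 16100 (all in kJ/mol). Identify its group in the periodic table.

Look for the largest jump between consecutive ionization energies: IE5/IE4 ≈ 3.7, far larger than any earlier ratio.
That jump marks the point where a core electron is being removed. So the atom has 4 valence electrons.
A main-group element with 4 valence electrons is in group 14.

Group 14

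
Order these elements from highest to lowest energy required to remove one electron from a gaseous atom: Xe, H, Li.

H is in period 1, group 1; Li is in period 2, group 1; Xe is in period 5, group 18.
Removing the outermost electron gets harder across a period and easier down a group.
Neither a single period nor a single group — weigh both effects.
Xe > Li: the two effects oppose for this pair; the across-period effect wins (1170 vs 520 kJ/mol).
H > Xe: the two effects oppose for this pair; the down-group effect wins (1312 vs 1170 kJ/mol).
Approximate values (kJ/mol): H 1312, Li 520, Xe 1170.
So from highest to lowest: H > Xe > Li.

H > Xe > Li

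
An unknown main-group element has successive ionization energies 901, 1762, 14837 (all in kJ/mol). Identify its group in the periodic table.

Look for the largest jump between consecutive ionization energies: IE3/IE2 ≈ 8.4, far larger than any earlier ratio.
That jump marks the point where a core electron is being removed. So the atom has 2 valence electrons.
A main-group element with 2 valence electrons is in group 2.

Group 2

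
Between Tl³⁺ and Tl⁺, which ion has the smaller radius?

Tl³⁺

Both ions have Z = 81 protons, but Tl³⁺ has lost more electrons, so its remaining electrons feel a larger effective nuclear charge per electron and are pulled in more tightly.
Higher positive charge → smaller ion, so Tl⁺ > Tl³⁺.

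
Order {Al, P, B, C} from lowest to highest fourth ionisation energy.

After 3 electrons have been removed, what remains? Al³⁺ is the bare [Ne] core; P³⁺ still has 2 valence electrons; B³⁺ is the bare [He] core; C³⁺ still has 1 valence electron.
Core electrons are held far more tightly than valence electrons, so Al and B top the IE_4 order.
Valence configurations: P³⁺ [Ne]3s², C³⁺ [He]2s¹.
The numbers (kJ/mol): Al 11577, P 4964, B 25026, C 6223.
Hence IE_4: P < C < Al < B.

P < C < Al < B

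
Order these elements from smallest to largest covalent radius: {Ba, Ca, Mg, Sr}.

Mg < Ca < Sr < Ba

Across a period the added protons contract the valence shell; down a group each new principal shell makes the atom larger.
All are in group 2, so atomic radius increases down the group.
So from smallest to largest: Mg < Ca < Sr < Ba.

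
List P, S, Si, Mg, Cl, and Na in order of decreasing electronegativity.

Cl, S, P, Si, Mg, Na

Smaller atoms with higher effective nuclear charge are more electronegative.
All lie in period 3, so electronegativity increases left to right.
So from highest to lowest: Cl > S > P > Si > Mg > Na.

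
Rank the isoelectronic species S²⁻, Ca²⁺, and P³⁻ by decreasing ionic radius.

All of these have 18 electrons, so size is governed by nuclear charge alone: the more protons, the stronger the pull on the same electron cloud, and the smaller the ion.
Nuclear charges: Ca²⁺ (Z=20), S²⁻ (Z=16), P³⁻ (Z=15).
Largest to smallest: P³⁻ > S²⁻ > Ca²⁺.

P³⁻, S²⁻, Ca²⁺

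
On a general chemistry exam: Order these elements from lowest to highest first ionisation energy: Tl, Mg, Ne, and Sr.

First ionization energy rises across a period (greater Z_eff holds electrons more tightly) and falls down a group (valence electrons are farther from the nucleus).
Here both period and group differ, so the two effects have to be weighed against each other.
Tl > Sr: the two effects oppose for this pair; the across-period effect wins (589 vs 550 kJ/mol).
Mg > Tl: period and group pull opposite ways; the down-group shift dominates (738 vs 589 kJ/mol).
Ne > Mg: relative to Mg, both the across-period and down-group shifts push Ne's first ionization energy up.
Approximate values (kJ/mol): Ne 2081, Mg 738, Sr 550, Tl 589.
So from lowest to highest: Sr < Tl < Mg < Ne.

Sr < Tl < Mg < Ne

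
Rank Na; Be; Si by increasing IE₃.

Si < Na < Be

Consider each +2 ion: Na²⁺ is already 1 electron into the core; Be²⁺ is the bare [He] core; Si²⁺ still has 2 valence electrons.
Breaking into a closed-shell core is much more expensive than removing a leftover valence electron — Na and Be have the largest IE_3 here.
Approximate IE_3 values (kJ/mol): Na 6910, Be 14849, Si 3232.
Overall IE_3 order: Si < Na < Be.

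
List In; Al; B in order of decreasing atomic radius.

In > Al > B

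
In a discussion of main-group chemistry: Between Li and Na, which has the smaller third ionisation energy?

Na

The third ionization energy removes an electron from the +2 ion. For each element: Li²⁺ is already 1 electron into the core; Na²⁺ is already 1 electron into the core.
All of these are removing an electron from a noble-gas core or deeper; the smaller core (lower principal quantum number) is held far more tightly, and within a period the higher nuclear charge binds the same core more tightly.
Tabulated IE_3 (kJ/mol): Li 11815, Na 6910.
So the third ionization energies run Na < Li.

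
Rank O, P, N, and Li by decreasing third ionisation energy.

Li > O > N > P

After 2 electrons have been removed, what remains? O²⁺ still has 4 valence electrons; P²⁺ still has 3 valence electrons; N²⁺ still has 3 valence electrons; Li²⁺ is already 1 electron into the core.
Pulling an electron out of a noble-gas core costs far more than removing a remaining valence electron, so Li sits at the high end of IE_3.
Valence configurations: O²⁺ [He]2s²2p², P²⁺ [Ne]3s²3p¹, N²⁺ [He]2s²2p¹.
Approximate IE_3 values (kJ/mol): O 5300, P 2914, N 4578, Li 11815.
Overall IE_3 order: P < N < O < Li.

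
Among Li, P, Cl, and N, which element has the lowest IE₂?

P

Consider each +1 ion: Li⁺ is the bare [He] core; P⁺ still has 4 valence electrons; Cl⁺ still has 6 valence electrons; N⁺ still has 4 valence electrons.
Pulling an electron out of a noble-gas core costs far more than removing a remaining valence electron, so Li sits at the high end of IE_2.
Valence configurations: P⁺ [Ne]3s²3p², Cl⁺ [Ne]3s²3p⁴, N⁺ [He]2s²2p².
Tabulated IE_2 (kJ/mol): Li 7298, P 1907, Cl 2298, N 2856.
Hence IE_2: P < Cl < N < Li.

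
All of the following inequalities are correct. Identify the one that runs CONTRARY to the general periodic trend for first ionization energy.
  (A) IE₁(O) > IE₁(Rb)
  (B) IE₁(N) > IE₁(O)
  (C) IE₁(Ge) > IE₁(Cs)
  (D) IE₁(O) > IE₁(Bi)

(B)

The general trend: first ionization energy increases across a period and decreases down a group.
(A) O (period 2, group 16) vs Rb (period 5, group 1): the stated order agrees with the simple trend.
(B) N (period 2, group 15) vs O (period 2, group 16): the stated order contradicts the simple trend.
(C) Ge (period 4, group 14) vs Cs (period 6, group 1): the stated order agrees with the simple trend.
(D) O (period 2, group 16) vs Bi (period 6, group 15): the stated order agrees with the simple trend.
The exception is (B): pairing an electron in O's 2p⁴ costs repulsion energy, so O ionizes more easily than half-filled N (2p³).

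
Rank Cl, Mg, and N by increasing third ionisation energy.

The third ionization energy removes an electron from the +2 ion. For each element: Cl²⁺ still has 5 valence electrons; Mg²⁺ is the bare [Ne] core; N²⁺ still has 3 valence electrons.
Core electrons are held far more tightly than valence electrons, so Mg tops the IE_3 order.
Valence configurations: Cl²⁺ [Ne]3s²3p³, N²⁺ [He]2s²2p¹.
The numbers (kJ/mol): Cl 3822, Mg 7733, N 4578.
So the third ionization energies run Cl < N < Mg.

Cl < N < Mg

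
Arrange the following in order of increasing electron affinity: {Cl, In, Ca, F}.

Ca, In, F, Cl

F is in period 2, group 17; Cl is in period 3, group 17; Ca is in period 4, group 2; In is in period 5, group 13.
Electron affinity generally becomes more exothermic across a period toward the halogens and less exothermic down a group.
These span different periods and groups, so the two trends combine.
In > Ca: period and group pull opposite ways; the across-period shift dominates (29 vs 2 kJ/mol).
F > In: relative to In, both the across-period and down-group shifts push F's electron affinity up.
Cl > F: this pair runs against the simple trend — see the exception note.
Note the exception: Cl has a higher electron affinity than F, contrary to the simple trend — F's small 2p subshell makes the incoming electron feel strong e⁻–e⁻ repulsion, so Cl actually releases more energy on gaining an electron.
Tabulated electron affinity (kJ/mol): F 328, Cl 349, Ca 2, In 29.
So from lowest to highest: Ca < In < F < Cl.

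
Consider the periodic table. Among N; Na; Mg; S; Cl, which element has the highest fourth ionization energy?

Mg

After 3 electrons have been removed, what remains? N³⁺ still has 2 valence electrons; Na³⁺ is already 2 electrons into the core; Mg³⁺ is already 1 electron into the core; S³⁺ still has 3 valence electrons; Cl³⁺ still has 4 valence electrons.
Breaking into a closed-shell core is much more expensive than removing a leftover valence electron — Na and Mg have the largest IE_4 here.
Valence configurations: N³⁺ [He]2s², S³⁺ [Ne]3s²3p¹, Cl³⁺ [Ne]3s²3p².
The numbers (kJ/mol): N 7475, Na 9543, Mg 10543, S 4556, Cl 5159.
Hence IE_4: S < Cl < N < Na < Mg.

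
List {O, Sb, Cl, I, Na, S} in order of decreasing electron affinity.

Cl, I, S, O, Sb, Na

O is in period 2, group 16; Na is in period 3, group 1; S is in period 3, group 16; Cl is in period 3, group 17; Sb is in period 5, group 15; I is in period 5, group 17.
Electron affinity generally becomes more exothermic across a period toward the halogens and less exothermic down a group.
These span different periods and groups, so the two trends combine.
Sb > Na: period and group pull opposite ways; the across-period shift dominates (103 vs 53 kJ/mol).
O > Sb: relative to Sb, both the across-period and down-group shifts push O's electron affinity up.
S > O: this pair runs against the simple trend — see the exception note.
I > S: the two effects oppose for this pair; the across-period effect wins (295 vs 200 kJ/mol).
Cl > I: they share group 17; the group trend gives Cl the larger value.
Note the exception: S has a higher electron affinity than O, contrary to the simple trend — the compact 2p subshell of O repels the added electron more than S's larger 3p does.
Tabulated electron affinity (kJ/mol): O 141, Na 53, S 200, Cl 349, Sb 103, I 295.
So from highest to lowest: Cl > I > S > O > Sb > Na.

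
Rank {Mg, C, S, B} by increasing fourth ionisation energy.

S < C < Mg < B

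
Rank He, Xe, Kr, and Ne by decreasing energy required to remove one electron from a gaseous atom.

He is in period 1, group 18; Ne is in period 2, group 18; Kr is in period 4, group 18; Xe is in period 5, group 18.
Across a period the outer electron is held more tightly (higher IE₁); down a group it sits in a higher shell, more shielded, and comes off more easily.
All are in group 18, so first ionization energy increases up the group.
So from highest to lowest: He > Ne > Kr > Xe.

He > Ne > Kr > Xe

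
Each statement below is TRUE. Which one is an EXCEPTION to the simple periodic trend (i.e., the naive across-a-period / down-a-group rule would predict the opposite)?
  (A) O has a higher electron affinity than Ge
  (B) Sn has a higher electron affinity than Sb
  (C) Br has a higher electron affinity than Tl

(B)

The general trend: electron affinity increases across a period and decreases down a group.
(A) O (period 2, group 16) vs Ge (period 4, group 14): the stated order agrees with the simple trend.
(B) Sn (period 5, group 14) vs Sb (period 5, group 15): the stated order contradicts the simple trend.
(C) Br (period 4, group 17) vs Tl (period 6, group 13): the stated order agrees with the simple trend.
The exception is (B): adding an electron to Sb's half-filled 5p³ is unfavourable, so Sn has the more exothermic EA.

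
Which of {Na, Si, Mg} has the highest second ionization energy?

After 1 electron has been removed, what remains? Na⁺ is the bare [Ne] core; Si⁺ still has 3 valence electrons; Mg⁺ still has 1 valence electron.
Breaking into a closed-shell core is much more expensive than removing a leftover valence electron — Na has the largest IE_2 here.
Valence configurations: Si⁺ [Ne]3s²3p¹, Mg⁺ [Ne]3s¹.
The numbers (kJ/mol): Na 4562, Si 1577, Mg 1451.
Putting it together, IE_2: Mg < Si < Na.

Na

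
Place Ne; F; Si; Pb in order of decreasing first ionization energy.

Ne, F, Si, Pb

F is in period 2, group 17; Ne is in period 2, group 18; Si is in period 3, group 14; Pb is in period 6, group 14.
Across a period the outer electron is held more tightly (higher IE₁); down a group it sits in a higher shell, more shielded, and comes off more easily.
Neither a single period nor a single group — weigh both effects.
Si > Pb: Si sits above Pb in group 14, so the down-group effect alone puts Si higher.
F > Si: both effects reinforce here, so F is clearly the higher of the two.
Ne > F: both are in period 2; the period trend gives Ne the larger value.
For reference (kJ/mol): F 1681, Ne 2081, Si 786, Pb 716.
So from highest to lowest: Ne > F > Si > Pb.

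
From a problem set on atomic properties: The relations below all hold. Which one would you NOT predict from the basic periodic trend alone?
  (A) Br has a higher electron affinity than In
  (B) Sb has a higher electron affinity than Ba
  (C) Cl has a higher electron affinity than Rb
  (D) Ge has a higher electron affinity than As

The general trend: electron affinity increases across a period and decreases down a group.
(A) Br (period 4, group 17) vs In (period 5, group 13): the stated order agrees with the simple trend.
(B) Sb (period 5, group 15) vs Ba (period 6, group 2): the stated order agrees with the simple trend.
(C) Cl (period 3, group 17) vs Rb (period 5, group 1): the stated order agrees with the simple trend.
(D) Ge (period 4, group 14) vs As (period 4, group 15): the stated order contradicts the simple trend.
The exception is (D): adding an electron to As's half-filled 4p³ is unfavourable, so Ge (4p²) has the more exothermic EA.

(D)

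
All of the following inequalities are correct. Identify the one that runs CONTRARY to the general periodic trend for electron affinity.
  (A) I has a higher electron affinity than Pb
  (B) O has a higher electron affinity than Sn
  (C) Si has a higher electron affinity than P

(C)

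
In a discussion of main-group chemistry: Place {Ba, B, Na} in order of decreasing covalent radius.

Atomic radius shrinks across a period as nuclear charge pulls the same shell inward, and grows down a group as new shells are added.
These span different periods and groups, so the two trends combine.
Na > B: both effects reinforce here, so Na is clearly the larger of the two.
Ba > Na: period and group pull opposite ways; the down-group shift dominates (196 vs 155 pm).
Tabulated atomic radius (pm): B 85, Na 155, Ba 196.
So from largest to smallest: Ba > Na > B.

Ba, Na, B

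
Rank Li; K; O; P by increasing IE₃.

P, K, O, Li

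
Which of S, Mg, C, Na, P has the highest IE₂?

Na

IE_2 is the cost of taking one more electron from the +1 cation: S⁺ still has 5 valence electrons; Mg⁺ still has 1 valence electron; C⁺ still has 3 valence electrons; Na⁺ is the bare [Ne] core; P⁺ still has 4 valence electrons.
Core electrons are held far more tightly than valence electrons, so Na tops the IE_2 order.
Valence configurations: S⁺ [Ne]3s²3p³, Mg⁺ [Ne]3s¹, C⁺ [He]2s²2p¹, P⁺ [Ne]3s²3p².
Approximate IE_2 values (kJ/mol): S 2252, Mg 1451, C 2353, Na 4562, P 1907.
Overall IE_2 order: Mg < P < S < C < Na.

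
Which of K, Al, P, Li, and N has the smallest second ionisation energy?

Consider each +1 ion: K⁺ is the bare [Ar] core; Al⁺ still has 2 valence electrons; P⁺ still has 4 valence electrons; Li⁺ is the bare [He] core; N⁺ still has 4 valence electrons.
Breaking into a closed-shell core is much more expensive than removing a leftover valence electron — K and Li have the largest IE_2 here.
Valence configurations: Al⁺ [Ne]3s², P⁺ [Ne]3s²3p², N⁺ [He]2s²2p².
Approximate IE_2 values (kJ/mol): K 3052, Al 1817, P 1907, Li 7298, N 2856.
Overall IE_2 order: Al < P < N < K < Li.

Al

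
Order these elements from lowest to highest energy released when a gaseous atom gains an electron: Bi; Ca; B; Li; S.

Li is in period 2, group 1; B is in period 2, group 13; S is in period 3, group 16; Ca is in period 4, group 2; Bi is in period 6, group 15.
Adding an electron releases more energy for atoms nearer the top right (short of the noble gases).
These span different periods and groups, so the two trends combine.
B > Ca: both effects reinforce here, so B is clearly the higher of the two.
Li > B: this pair runs against the simple trend — see the exception note.
Bi > Li: the two effects oppose for this pair; the across-period effect wins (91 vs 60 kJ/mol).
S > Bi: both effects reinforce here, so S is clearly the higher of the two.
Note the exception: Li has a higher electron affinity than B, contrary to the simple trend — B's ns²np¹ configuration gives only a small electron affinity — the sparsely filled np subshell binds an added electron weakly.
Approximate values (kJ/mol): Li 60, B 27, S 200, Ca 2, Bi 91.
So from lowest to highest: Ca < B < Li < Bi < S.

Ca < B < Li < Bi < S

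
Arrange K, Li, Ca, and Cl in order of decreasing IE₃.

Consider each +2 ion: K²⁺ is already 1 electron into the core; Li²⁺ is already 1 electron into the core; Ca²⁺ is the bare [Ar] core; Cl²⁺ still has 5 valence electrons.
Breaking into a closed-shell core is much more expensive than removing a leftover valence electron — K, Ca and Li have the largest IE_3 here.
The numbers (kJ/mol): K 4420, Li 11815, Ca 4912, Cl 3822.
So the third ionization energies run Cl < K < Ca < Li.

Li > Ca > K > Cl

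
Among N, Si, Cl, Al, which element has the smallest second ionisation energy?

Si

After 1 electron has been removed, what remains? N⁺ still has 4 valence electrons; Si⁺ still has 3 valence electrons; Cl⁺ still has 6 valence electrons; Al⁺ still has 2 valence electrons.
All are still removing valence electrons, so compare the +1 ions as you would atoms: IE_2 generally rises across a period (higher Z_eff) and falls down a group (larger shell), subject to the usual subshell exceptions.
Valence configurations: N⁺ [He]2s²2p², Si⁺ [Ne]3s²3p¹, Cl⁺ [Ne]3s²3p⁴, Al⁺ [Ne]3s².
Si⁺ loses a lone 3p electron whereas Al⁺ must break into a filled 3s² pair, so IE_2(Al) > IE_2(Si) even though Si has the higher nuclear charge.
Approximate IE_2 values (kJ/mol): N 2856, Si 1577, Cl 2298, Al 1817.
Hence IE_2: Si < Al < Cl < N.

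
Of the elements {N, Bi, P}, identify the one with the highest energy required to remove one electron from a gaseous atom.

N

First ionization energy rises across a period (greater Z_eff holds electrons more tightly) and falls down a group (valence electrons are farther from the nucleus).
All are in group 15, so first ionization energy increases up the group.
The highest energy required to remove one electron from a gaseous atom among these belongs to N.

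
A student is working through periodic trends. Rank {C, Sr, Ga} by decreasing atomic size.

Radius decreases left→right (rising Z_eff, same n) and increases top→bottom (higher n).
Neither a single period nor a single group — weigh both effects.
Ga > C: both effects reinforce here, so Ga is clearly the larger of the two.
Sr > Ga: relative to Ga, both the across-period and down-group shifts push Sr's atomic radius up.
Tabulated atomic radius (pm): C 75, Ga 124, Sr 185.
So from largest to smallest: Sr > Ga > C.

Sr > Ga > C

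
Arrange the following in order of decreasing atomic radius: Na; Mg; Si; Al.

Na > Mg > Al > Si

Na is in period 3, group 1; Mg is in period 3, group 2; Al is in period 3, group 13; Si is in period 3, group 14.
Radius decreases left→right (rising Z_eff, same n) and increases top→bottom (higher n).
All lie in period 3, so atomic radius increases right to left.
So from largest to smallest: Na > Mg > Al > Si.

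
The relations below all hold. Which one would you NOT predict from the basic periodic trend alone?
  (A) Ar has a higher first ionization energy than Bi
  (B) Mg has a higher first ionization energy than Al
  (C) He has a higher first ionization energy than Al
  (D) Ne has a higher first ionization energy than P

(B)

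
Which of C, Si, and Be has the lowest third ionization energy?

Si

IE_3 is the cost of taking one more electron from the +2 cation: C²⁺ still has 2 valence electrons; Si²⁺ still has 2 valence electrons; Be²⁺ is the bare [He] core.
Core electrons are held far more tightly than valence electrons, so Be tops the IE_3 order.
Valence configurations: C²⁺ [He]2s², Si²⁺ [Ne]3s².
The numbers (kJ/mol): C 4620, Si 3232, Be 14849.
So the third ionization energies run Si < C < Be.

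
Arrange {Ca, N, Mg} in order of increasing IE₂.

Ca, Mg, N

Consider each +1 ion: Ca⁺ still has 1 valence electron; N⁺ still has 4 valence electrons; Mg⁺ still has 1 valence electron.
All are still removing valence electrons, so compare the +1 ions as you would atoms: IE_2 generally rises across a period (higher Z_eff) and falls down a group (larger shell), subject to the usual subshell exceptions.
Valence configurations: Ca⁺ [Ar]4s¹, N⁺ [He]2s²2p², Mg⁺ [Ne]3s¹.
Approximate IE_2 values (kJ/mol): Ca 1145, N 2856, Mg 1451.
Hence IE_2: Ca < Mg < N.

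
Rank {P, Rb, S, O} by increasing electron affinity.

EA tends to increase across a period and decrease down a group, though the pattern is less regular than for IE or radius.
Here both period and group differ, so the two effects have to be weighed against each other.
P > Rb: both effects reinforce here, so P is clearly the higher of the two.
O > P: relative to P, both the across-period and down-group shifts push O's electron affinity up.
S > O: this pair runs against the simple trend — see the exception note.
Note the exception: S has a higher electron affinity than O, contrary to the simple trend — the compact 2p subshell of O repels the added electron more than S's larger 3p does.
Tabulated electron affinity (kJ/mol): O 141, P 72, S 200, Rb 47.
So from lowest to highest: Rb < P < O < S.

Rb < P < O < S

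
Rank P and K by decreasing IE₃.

K > P

Consider each +2 ion: P²⁺ still has 3 valence electrons; K²⁺ is already 1 electron into the core.
Breaking into a closed-shell core is much more expensive than removing a leftover valence electron — K has the largest IE_3 here.
The numbers (kJ/mol): P 2914, K 4420.
So the third ionization energies run P < K.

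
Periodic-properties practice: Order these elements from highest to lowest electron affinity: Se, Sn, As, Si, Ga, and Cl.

Si is in period 3, group 14; Cl is in period 3, group 17; Ga is in period 4, group 13; As is in period 4, group 15; Se is in period 4, group 16; Sn is in period 5, group 14.
Electron affinity generally becomes more exothermic across a period toward the halogens and less exothermic down a group.
Neither a single period nor a single group — weigh both effects.
As > Ga: both are in period 4; the period trend gives As the larger value.
Sn > As: this pair runs against the simple trend — see the exception note.
Si > Sn: Si sits above Sn in group 14, so the down-group effect alone puts Si higher.
Se > Si: the two effects oppose for this pair; the across-period effect wins (195 vs 134 kJ/mol).
Cl > Se: relative to Se, both the across-period and down-group shifts push Cl's electron affinity up.
Note the exception: Sn has a higher electron affinity than As, contrary to the simple trend — adding an electron to As's half-filled np³ subshell costs electron-pairing energy.
Tabulated electron affinity (kJ/mol): Si 134, Cl 349, Ga 29, As 78, Se 195, Sn 107.
So from highest to lowest: Cl > Se > Si > Sn > As > Ga.

Cl > Se > Si > Sn > As > Ga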